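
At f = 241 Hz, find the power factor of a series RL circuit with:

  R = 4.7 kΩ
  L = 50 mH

Step 1 — Angular frequency: ω = 2π·f = 2π·241 = 1514 rad/s.
Step 2 — Component impedances:
  R: Z = R = 4700 Ω
  L: Z = jωL = j·1514·0.05 = 0 + j75.71 Ω
Step 3 — Series combination: Z_total = R + L = 4700 + j75.71 Ω = 4701∠0.9° Ω.
Step 4 — Power factor: PF = cos(φ) = Re(Z)/|Z| = 4700/4700.6 = 0.9999.
Step 5 — Type: Im(Z) = 75.71 ⇒ lagging (phase φ = 0.9°).

PF = 0.9999 (lagging, φ = 0.9°)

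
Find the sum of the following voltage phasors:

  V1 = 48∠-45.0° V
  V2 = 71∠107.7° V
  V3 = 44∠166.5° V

Step 1 — Convert each phasor to rectangular form:
  V1 = 48·(cos(-45.0°) + j·sin(-45.0°)) = 33.94 - j33.94 V
  V2 = 71·(cos(107.7°) + j·sin(107.7°)) = -21.59 + j67.64 V
  V3 = 44·(cos(166.5°) + j·sin(166.5°)) = -42.78 + j10.27 V
Step 2 — Sum components: V_total = -30.43 + j43.97 V.
Step 3 — Convert to polar: |V_total| = 53.47 V, ∠V_total = 124.7°.

V_total = 53.47∠124.7° V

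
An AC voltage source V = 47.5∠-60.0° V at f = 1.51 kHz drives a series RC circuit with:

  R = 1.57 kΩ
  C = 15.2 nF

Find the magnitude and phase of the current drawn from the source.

Step 1 — Angular frequency: ω = 2π·f = 2π·1510 = 9488 rad/s.
Step 2 — Component impedances:
  R: Z = R = 1570 Ω
  C: Z = 1/(jωC) = -j/(ω·C) = 0 - j6934 Ω
Step 3 — Series combination: Z_total = R + C = 1570 - j6934 Ω = 7110∠-77.2° Ω.
Step 4 — Source phasor: V = 47.5∠-60.0° V = 23.75 - j41.14 V.
Step 5 — Ohm's law: I = V / Z_total = (23.75 - j41.14) / (1570 - j6934) = 0.006381 + j0.00198 A.
Step 6 — Convert to polar: |I| = 0.006681 A, ∠I = 17.2°.

I = 0.006681∠17.2° A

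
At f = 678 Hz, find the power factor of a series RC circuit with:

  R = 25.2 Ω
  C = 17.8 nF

Step 1 — Angular frequency: ω = 2π·f = 2π·678 = 4260 rad/s.
Step 2 — Component impedances:
  R: Z = R = 25.2 Ω
  C: Z = 1/(jωC) = -j/(ω·C) = 0 - j1.319e+04 Ω
Step 3 — Series combination: Z_total = R + C = 25.2 - j1.319e+04 Ω = 1.319e+04∠-89.9° Ω.
Step 4 — Power factor: PF = cos(φ) = Re(Z)/|Z| = 25.2/1.319e+04 = 0.001911.
Step 5 — Type: Im(Z) = -1.319e+04 ⇒ leading (phase φ = -89.9°).

PF = 0.001911 (leading, φ = -89.9°)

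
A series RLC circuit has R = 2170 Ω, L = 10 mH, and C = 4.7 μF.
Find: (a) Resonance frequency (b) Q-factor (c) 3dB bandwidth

Step 1 — Resonance: ω₀ = 1/√(LC) = 1/√(0.01·4.7e-06) = 4613 rad/s.
Step 2 — f₀ = ω₀/(2π) = 734.1 Hz.
Step 3 — Series Q: Q = ω₀L/R = 4613·0.01/2170 = 0.02126.
Step 4 — Bandwidth: Δω = ω₀/Q = 2.17e+05 rad/s; BW = Δω/(2π) = 3.454e+04 Hz.

(a) f₀ = 734.1 Hz  (b) Q = 0.02126  (c) BW = 3.454e+04 Hz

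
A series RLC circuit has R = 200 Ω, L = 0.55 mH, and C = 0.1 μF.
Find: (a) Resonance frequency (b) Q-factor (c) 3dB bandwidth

Step 1 — Resonance: ω₀ = 1/√(LC) = 1/√(0.00055·1e-07) = 1.348e+05 rad/s.
Step 2 — f₀ = ω₀/(2π) = 2.146e+04 Hz.
Step 3 — Series Q: Q = ω₀L/R = 1.348e+05·0.00055/200 = 0.3708.
Step 4 — Bandwidth: Δω = ω₀/Q = 3.636e+05 rad/s; BW = Δω/(2π) = 5.787e+04 Hz.

(a) f₀ = 2.146e+04 Hz  (b) Q = 0.3708  (c) BW = 5.787e+04 Hz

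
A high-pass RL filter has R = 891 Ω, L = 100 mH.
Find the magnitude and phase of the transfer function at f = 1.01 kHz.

Step 1 — Angular frequency: ω = 2π·1010 = 6346 rad/s.
Step 2 — Transfer function: H(jω) = jωL/(R + jωL).
Step 3 — Numerator jωL = j·634.6; denominator R + jωL = 891 + j634.6.
Step 4 — H = 0.3366 + j0.4725.
Step 5 — Magnitude: |H| = 0.5801 (-4.7 dB); phase: φ = 54.5°.

|H| = 0.5801 (-4.7 dB), φ = 54.5°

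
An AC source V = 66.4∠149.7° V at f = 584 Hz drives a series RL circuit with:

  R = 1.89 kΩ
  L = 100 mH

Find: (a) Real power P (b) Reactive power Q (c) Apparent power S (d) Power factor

Step 1 — Angular frequency: ω = 2π·f = 2π·584 = 3669 rad/s.
Step 2 — Component impedances:
  R: Z = R = 1890 Ω
  L: Z = jωL = j·3669·0.1 = 0 + j366.9 Ω
Step 3 — Series combination: Z_total = R + L = 1890 + j366.9 Ω = 1925∠11.0° Ω.
Step 4 — Source phasor: V = 66.4∠149.7° V = -57.33 + j33.5 V.
Step 5 — Current: I = V / Z = -0.02591 + j0.02276 A = 0.03449∠138.7° A.
Step 6 — Complex power: S = V·I* = 2.248 + j0.4365 VA.
Step 7 — Real power: P = Re(S) = 2.248 W.
Step 8 — Reactive power: Q = Im(S) = 0.4365 VAR.
Step 9 — Apparent power: |S| = 2.29 VA.
Step 10 — Power factor: PF = P/|S| = 0.9817 (lagging).

(a) P = 2.248 W  (b) Q = 0.4365 VAR  (c) S = 2.29 VA  (d) PF = 0.9817 (lagging)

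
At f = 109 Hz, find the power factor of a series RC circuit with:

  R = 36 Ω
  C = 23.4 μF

Step 1 — Angular frequency: ω = 2π·f = 2π·109 = 684.9 rad/s.
Step 2 — Component impedances:
  R: Z = R = 36 Ω
  C: Z = 1/(jωC) = -j/(ω·C) = 0 - j62.4 Ω
Step 3 — Series combination: Z_total = R + C = 36 - j62.4 Ω = 72.04∠-60.0° Ω.
Step 4 — Power factor: PF = cos(φ) = Re(Z)/|Z| = 36/72.04 = 0.4997.
Step 5 — Type: Im(Z) = -62.4 ⇒ leading (phase φ = -60.0°).

PF = 0.4997 (leading, φ = -60.0°)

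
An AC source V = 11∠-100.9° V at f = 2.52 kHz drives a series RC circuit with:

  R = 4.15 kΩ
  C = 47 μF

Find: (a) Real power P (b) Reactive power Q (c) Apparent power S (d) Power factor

Step 1 — Angular frequency: ω = 2π·f = 2π·2520 = 1.583e+04 rad/s.
Step 2 — Component impedances:
  R: Z = R = 4150 Ω
  C: Z = 1/(jωC) = -j/(ω·C) = 0 - j1.344 Ω
Step 3 — Series combination: Z_total = R + C = 4150 - j1.344 Ω = 4150∠-0.0° Ω.
Step 4 — Source phasor: V = 11∠-100.9° V = -2.08 - j10.8 V.
Step 5 — Current: I = V / Z = -0.0005004 - j0.002603 A = 0.002651∠-100.9° A.
Step 6 — Complex power: S = V·I* = 0.02916 - j9.441e-06 VA.
Step 7 — Real power: P = Re(S) = 0.02916 W.
Step 8 — Reactive power: Q = Im(S) = -9.441e-06 VAR.
Step 9 — Apparent power: |S| = 0.02916 VA.
Step 10 — Power factor: PF = P/|S| = 1 (leading).

(a) P = 0.02916 W  (b) Q = -9.441e-06 VAR  (c) S = 0.02916 VA  (d) PF = 1 (leading)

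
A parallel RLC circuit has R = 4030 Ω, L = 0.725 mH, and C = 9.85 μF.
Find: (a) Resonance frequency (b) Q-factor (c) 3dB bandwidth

Step 1 — Resonance: ω₀ = 1/√(LC) = 1/√(0.000725·9.85e-06) = 1.183e+04 rad/s.
Step 2 — f₀ = ω₀/(2π) = 1883 Hz.
Step 3 — Parallel Q: Q = R/(ω₀L) = 4030/(1.183e+04·0.000725) = 469.7.
Step 4 — Bandwidth: Δω = ω₀/Q = 25.19 rad/s; BW = Δω/(2π) = 4.009 Hz.

(a) f₀ = 1883 Hz  (b) Q = 469.7  (c) BW = 4.009 Hz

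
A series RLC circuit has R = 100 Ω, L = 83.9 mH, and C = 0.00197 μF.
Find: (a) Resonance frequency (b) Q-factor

Step 1 — Resonance condition Im(Z)=0 gives ω₀ = 1/√(LC).
Step 2 — ω₀ = 1/√(0.0839·1.97e-09) = 7.778e+04 rad/s.
Step 3 — f₀ = ω₀/(2π) = 1.238e+04 Hz.
Step 4 — Series Q: Q = ω₀L/R = 7.778e+04·0.0839/100 = 65.26.

(a) f₀ = 1.238e+04 Hz  (b) Q = 65.26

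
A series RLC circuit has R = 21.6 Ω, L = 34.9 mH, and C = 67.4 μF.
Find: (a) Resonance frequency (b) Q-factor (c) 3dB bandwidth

Step 1 — Resonance: ω₀ = 1/√(LC) = 1/√(0.0349·6.74e-05) = 652 rad/s.
Step 2 — f₀ = ω₀/(2π) = 103.8 Hz.
Step 3 — Series Q: Q = ω₀L/R = 652·0.0349/21.6 = 1.053.
Step 4 — Bandwidth: Δω = ω₀/Q = 618.9 rad/s; BW = Δω/(2π) = 98.5 Hz.

(a) f₀ = 103.8 Hz  (b) Q = 1.053  (c) BW = 98.5 Hz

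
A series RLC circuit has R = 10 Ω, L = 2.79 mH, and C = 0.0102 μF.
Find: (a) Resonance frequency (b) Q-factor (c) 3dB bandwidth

Step 1 — Resonance: ω₀ = 1/√(LC) = 1/√(0.00279·1.02e-08) = 1.875e+05 rad/s.
Step 2 — f₀ = ω₀/(2π) = 2.983e+04 Hz.
Step 3 — Series Q: Q = ω₀L/R = 1.875e+05·0.00279/10 = 52.3.
Step 4 — Bandwidth: Δω = ω₀/Q = 3584 rad/s; BW = Δω/(2π) = 570.4 Hz.

(a) f₀ = 2.983e+04 Hz  (b) Q = 52.3  (c) BW = 570.4 Hz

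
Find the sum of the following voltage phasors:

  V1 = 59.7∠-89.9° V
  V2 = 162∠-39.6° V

Step 1 — Convert each phasor to rectangular form:
  V1 = 59.7·(cos(-89.9°) + j·sin(-89.9°)) = 0.1042 - j59.7 V
  V2 = 162·(cos(-39.6°) + j·sin(-39.6°)) = 124.8 - j103.3 V
Step 2 — Sum components: V_total = 124.9 - j163 V.
Step 3 — Convert to polar: |V_total| = 205.3 V, ∠V_total = -52.5°.

V_total = 205.3∠-52.5° V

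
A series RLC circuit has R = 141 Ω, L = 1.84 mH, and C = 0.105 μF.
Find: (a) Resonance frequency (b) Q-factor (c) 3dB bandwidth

Step 1 — Resonance condition Im(Z)=0 gives ω₀ = 1/√(LC).
Step 2 — ω₀ = 1/√(0.00184·1.05e-07) = 7.194e+04 rad/s.
Step 3 — f₀ = ω₀/(2π) = 1.145e+04 Hz.
Step 4 — Series Q: Q = ω₀L/R = 7.194e+04·0.00184/141 = 0.9388.
Step 5 — 3dB bandwidth: Δω = ω₀/Q = 7.663e+04 rad/s; BW = Δω/(2π) = 1.22e+04 Hz.

(a) f₀ = 1.145e+04 Hz  (b) Q = 0.9388  (c) BW = 1.22e+04 Hz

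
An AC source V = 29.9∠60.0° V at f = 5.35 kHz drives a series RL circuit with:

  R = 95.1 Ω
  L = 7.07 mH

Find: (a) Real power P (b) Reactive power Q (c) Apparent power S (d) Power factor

Step 1 — Angular frequency: ω = 2π·f = 2π·5350 = 3.362e+04 rad/s.
Step 2 — Component impedances:
  R: Z = R = 95.1 Ω
  L: Z = jωL = j·3.362e+04·0.00707 = 0 + j237.7 Ω
Step 3 — Series combination: Z_total = R + L = 95.1 + j237.7 Ω = 256∠68.2° Ω.
Step 4 — Source phasor: V = 29.9∠60.0° V = 14.95 + j25.89 V.
Step 5 — Current: I = V / Z = 0.1156 - j0.01664 A = 0.1168∠-8.2° A.
Step 6 — Complex power: S = V·I* = 1.298 + j3.243 VA.
Step 7 — Real power: P = Re(S) = 1.298 W.
Step 8 — Reactive power: Q = Im(S) = 3.243 VAR.
Step 9 — Apparent power: |S| = 3.493 VA.
Step 10 — Power factor: PF = P/|S| = 0.3715 (lagging).

(a) P = 1.298 W  (b) Q = 3.243 VAR  (c) S = 3.493 VA  (d) PF = 0.3715 (lagging)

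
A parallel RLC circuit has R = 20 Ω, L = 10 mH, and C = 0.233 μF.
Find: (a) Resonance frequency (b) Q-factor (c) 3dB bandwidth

Step 1 — Resonance: ω₀ = 1/√(LC) = 1/√(0.01·2.33e-07) = 2.072e+04 rad/s.
Step 2 — f₀ = ω₀/(2π) = 3297 Hz.
Step 3 — Parallel Q: Q = R/(ω₀L) = 20/(2.072e+04·0.01) = 0.09654.
Step 4 — Bandwidth: Δω = ω₀/Q = 2.146e+05 rad/s; BW = Δω/(2π) = 3.415e+04 Hz.

(a) f₀ = 3297 Hz  (b) Q = 0.09654  (c) BW = 3.415e+04 Hz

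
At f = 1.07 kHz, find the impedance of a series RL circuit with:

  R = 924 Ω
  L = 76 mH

Step 1 — Angular frequency: ω = 2π·f = 2π·1070 = 6723 rad/s.
Step 2 — Component impedances:
  R: Z = R = 924 Ω
  L: Z = jωL = j·6723·0.076 = 0 + j510.9 Ω
Step 3 — Series combination: Z_total = R + L = 924 + j510.9 Ω = 1056∠28.9° Ω.

Z = 924 + j510.9 Ω = 1056∠28.9° Ω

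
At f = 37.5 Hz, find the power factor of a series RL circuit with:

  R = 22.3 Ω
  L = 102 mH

Step 1 — Angular frequency: ω = 2π·f = 2π·37.5 = 235.6 rad/s.
Step 2 — Component impedances:
  R: Z = R = 22.3 Ω
  L: Z = jωL = j·235.6·0.102 = 0 + j24.03 Ω
Step 3 — Series combination: Z_total = R + L = 22.3 + j24.03 Ω = 32.79∠47.1° Ω.
Step 4 — Power factor: PF = cos(φ) = Re(Z)/|Z| = 22.3/32.785 = 0.6802.
Step 5 — Type: Im(Z) = 24.03 ⇒ lagging (phase φ = 47.1°).

PF = 0.6802 (lagging, φ = 47.1°)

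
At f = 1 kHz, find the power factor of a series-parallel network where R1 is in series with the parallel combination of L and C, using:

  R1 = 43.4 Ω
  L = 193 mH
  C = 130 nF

Step 1 — Angular frequency: ω = 2π·f = 2π·1000 = 6283 rad/s.
Step 2 — Component impedances:
  R1: Z = R = 43.4 Ω
  L: Z = jωL = j·6283·0.193 = 0 + j1213 Ω
  C: Z = 1/(jωC) = -j/(ω·C) = 0 - j1224 Ω
Step 3 — Parallel branch: L || C = 1/(1/L + 1/C) = 0 + j1.278e+05 Ω.
Step 4 — Series with R1: Z_total = R1 + (L || C) = 43.4 + j1.278e+05 Ω = 1.278e+05∠90.0° Ω.
Step 5 — Power factor: PF = cos(φ) = Re(Z)/|Z| = 43.4/1.2783e+05 = 0.0003395.
Step 6 — Type: Im(Z) = 1.278e+05 ⇒ lagging (phase φ = 90.0°).

PF = 0.0003395 (lagging, φ = 90.0°)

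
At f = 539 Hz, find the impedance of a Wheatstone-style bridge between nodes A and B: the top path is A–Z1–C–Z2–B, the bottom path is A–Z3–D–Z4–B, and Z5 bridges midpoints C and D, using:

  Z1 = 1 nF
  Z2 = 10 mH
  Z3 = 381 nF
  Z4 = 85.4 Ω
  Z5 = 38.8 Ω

Step 1 — Angular frequency: ω = 2π·f = 2π·539 = 3387 rad/s.
Step 2 — Component impedances:
  Z1: Z = 1/(jωC) = -j/(ω·C) = 0 - j2.953e+05 Ω
  Z2: Z = jωL = j·3387·0.01 = 0 + j33.87 Ω
  Z3: Z = 1/(jωC) = -j/(ω·C) = 0 - j775 Ω
  Z4: Z = R = 85.4 Ω
  Z5: Z = R = 38.8 Ω
Step 3 — Bridge requires nodal analysis (the Z5 bridge couples midpoints C and D, so the two paths cannot be reduced to a simple series/parallel combination). Setting node B to ground and injecting 1 A at node A, the 3-node admittance system at A, C, D solves to V_A = Z_AB = 30.61 - j758 Ω = 758.7∠-87.7° Ω.

Z = 30.61 - j758 Ω = 758.7∠-87.7° Ω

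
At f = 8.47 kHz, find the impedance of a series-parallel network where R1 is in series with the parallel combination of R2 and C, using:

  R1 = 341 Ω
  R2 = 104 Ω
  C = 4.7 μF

Step 1 — Angular frequency: ω = 2π·f = 2π·8470 = 5.322e+04 rad/s.
Step 2 — Component impedances:
  R1: Z = R = 341 Ω
  R2: Z = R = 104 Ω
  C: Z = 1/(jωC) = -j/(ω·C) = 0 - j3.998 Ω
Step 3 — Parallel branch: R2 || C = 1/(1/R2 + 1/C) = 0.1535 - j3.992 Ω.
Step 4 — Series with R1: Z_total = R1 + (R2 || C) = 341.2 - j3.992 Ω = 341.2∠-0.7° Ω.

Z = 341.2 - j3.992 Ω = 341.2∠-0.7° Ω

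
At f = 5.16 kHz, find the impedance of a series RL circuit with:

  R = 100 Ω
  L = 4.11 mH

Step 1 — Angular frequency: ω = 2π·f = 2π·5160 = 3.242e+04 rad/s.
Step 2 — Component impedances:
  R: Z = R = 100 Ω
  L: Z = jωL = j·3.242e+04·0.00411 = 0 + j133.3 Ω
Step 3 — Series combination: Z_total = R + L = 100 + j133.3 Ω = 166.6∠53.1° Ω.

Z = 100 + j133.3 Ω = 166.6∠53.1° Ω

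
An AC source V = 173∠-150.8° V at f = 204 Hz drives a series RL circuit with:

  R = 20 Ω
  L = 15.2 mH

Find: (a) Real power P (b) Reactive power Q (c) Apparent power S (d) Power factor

Step 1 — Angular frequency: ω = 2π·f = 2π·204 = 1282 rad/s.
Step 2 — Component impedances:
  R: Z = R = 20 Ω
  L: Z = jωL = j·1282·0.0152 = 0 + j19.48 Ω
Step 3 — Series combination: Z_total = R + L = 20 + j19.48 Ω = 27.92∠44.2° Ω.
Step 4 — Source phasor: V = 173∠-150.8° V = -151 - j84.4 V.
Step 5 — Current: I = V / Z = -5.984 + j1.609 A = 6.196∠165.0° A.
Step 6 — Complex power: S = V·I* = 767.8 + j748 VA.
Step 7 — Real power: P = Re(S) = 767.8 W.
Step 8 — Reactive power: Q = Im(S) = 748 VAR.
Step 9 — Apparent power: |S| = 1072 VA.
Step 10 — Power factor: PF = P/|S| = 0.7163 (lagging).

(a) P = 767.8 W  (b) Q = 748 VAR  (c) S = 1072 VA  (d) PF = 0.7163 (lagging)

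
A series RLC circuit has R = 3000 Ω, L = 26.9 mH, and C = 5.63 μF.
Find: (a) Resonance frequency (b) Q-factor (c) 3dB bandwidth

Step 1 — Resonance: ω₀ = 1/√(LC) = 1/√(0.0269·5.63e-06) = 2570 rad/s.
Step 2 — f₀ = ω₀/(2π) = 409 Hz.
Step 3 — Series Q: Q = ω₀L/R = 2570·0.0269/3000 = 0.02304.
Step 4 — Bandwidth: Δω = ω₀/Q = 1.115e+05 rad/s; BW = Δω/(2π) = 1.775e+04 Hz.

(a) f₀ = 409 Hz  (b) Q = 0.02304  (c) BW = 1.775e+04 Hz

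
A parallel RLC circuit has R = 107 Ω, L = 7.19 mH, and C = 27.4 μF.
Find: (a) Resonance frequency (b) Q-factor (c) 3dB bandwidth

Step 1 — Resonance: ω₀ = 1/√(LC) = 1/√(0.00719·2.74e-05) = 2253 rad/s.
Step 2 — f₀ = ω₀/(2π) = 358.6 Hz.
Step 3 — Parallel Q: Q = R/(ω₀L) = 107/(2253·0.00719) = 6.605.
Step 4 — Bandwidth: Δω = ω₀/Q = 341.1 rad/s; BW = Δω/(2π) = 54.29 Hz.

(a) f₀ = 358.6 Hz  (b) Q = 6.605  (c) BW = 54.29 Hz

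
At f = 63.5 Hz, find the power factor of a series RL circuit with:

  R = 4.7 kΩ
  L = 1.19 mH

Step 1 — Angular frequency: ω = 2π·f = 2π·63.5 = 399 rad/s.
Step 2 — Component impedances:
  R: Z = R = 4700 Ω
  L: Z = jωL = j·399·0.00119 = 0 + j0.4748 Ω
Step 3 — Series combination: Z_total = R + L = 4700 + j0.4748 Ω = 4700∠0.0° Ω.
Step 4 — Power factor: PF = cos(φ) = Re(Z)/|Z| = 4700/4700 = 1.
Step 5 — Type: Im(Z) = 0.4748 ⇒ lagging (phase φ = 0.0°).

PF = 1 (lagging, φ = 0.0°)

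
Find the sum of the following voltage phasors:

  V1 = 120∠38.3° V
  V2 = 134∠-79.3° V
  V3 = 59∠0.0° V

Step 1 — Convert each phasor to rectangular form:
  V1 = 120·(cos(38.3°) + j·sin(38.3°)) = 94.17 + j74.37 V
  V2 = 134·(cos(-79.3°) + j·sin(-79.3°)) = 24.88 - j131.7 V
  V3 = 59·(cos(0.0°) + j·sin(0.0°)) = 59 V
Step 2 — Sum components: V_total = 178.1 - j57.3 V.
Step 3 — Convert to polar: |V_total| = 187 V, ∠V_total = -17.8°.

V_total = 187∠-17.8° V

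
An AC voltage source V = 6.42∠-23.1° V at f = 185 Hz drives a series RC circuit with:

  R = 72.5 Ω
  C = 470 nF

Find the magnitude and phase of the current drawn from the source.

Step 1 — Angular frequency: ω = 2π·f = 2π·185 = 1162 rad/s.
Step 2 — Component impedances:
  R: Z = R = 72.5 Ω
  C: Z = 1/(jωC) = -j/(ω·C) = 0 - j1830 Ω
Step 3 — Series combination: Z_total = R + C = 72.5 - j1830 Ω = 1832∠-87.7° Ω.
Step 4 — Source phasor: V = 6.42∠-23.1° V = 5.905 - j2.519 V.
Step 5 — Ohm's law: I = V / Z_total = (5.905 - j2.519) / (72.5 - j1830) = 0.001502 + j0.003167 A.
Step 6 — Convert to polar: |I| = 0.003505 A, ∠I = 64.6°.

I = 0.003505∠64.6° A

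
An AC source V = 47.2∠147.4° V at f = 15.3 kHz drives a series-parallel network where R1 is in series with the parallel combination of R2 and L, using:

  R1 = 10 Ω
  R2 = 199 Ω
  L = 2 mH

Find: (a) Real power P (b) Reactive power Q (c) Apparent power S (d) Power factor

Step 1 — Angular frequency: ω = 2π·f = 2π·1.53e+04 = 9.613e+04 rad/s.
Step 2 — Component impedances:
  R1: Z = R = 10 Ω
  R2: Z = R = 199 Ω
  L: Z = jωL = j·9.613e+04·0.002 = 0 + j192.3 Ω
Step 3 — Parallel branch: R2 || L = 1/(1/R2 + 1/L) = 96.08 + j99.44 Ω.
Step 4 — Series with R1: Z_total = R1 + (R2 || L) = 106.1 + j99.44 Ω = 145.4∠43.2° Ω.
Step 5 — Source phasor: V = 47.2∠147.4° V = -39.76 + j25.43 V.
Step 6 — Current: I = V / Z = -0.0799 + j0.3146 A = 0.3246∠104.2° A.
Step 7 — Complex power: S = V·I* = 11.18 + j10.48 VA.
Step 8 — Real power: P = Re(S) = 11.18 W.
Step 9 — Reactive power: Q = Im(S) = 10.48 VAR.
Step 10 — Apparent power: |S| = 15.32 VA.
Step 11 — Power factor: PF = P/|S| = 0.7296 (lagging).

(a) P = 11.18 W  (b) Q = 10.48 VAR  (c) S = 15.32 VA  (d) PF = 0.7296 (lagging)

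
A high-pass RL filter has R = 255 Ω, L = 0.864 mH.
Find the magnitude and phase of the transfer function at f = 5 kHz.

Step 1 — Angular frequency: ω = 2π·5000 = 3.142e+04 rad/s.
Step 2 — Transfer function: H(jω) = jωL/(R + jωL).
Step 3 — Numerator jωL = j·27.14; denominator R + jωL = 255 + j27.14.
Step 4 — H = 0.0112 + j0.1053.
Step 5 — Magnitude: |H| = 0.1058 (-19.5 dB); phase: φ = 83.9°.

|H| = 0.1058 (-19.5 dB), φ = 83.9°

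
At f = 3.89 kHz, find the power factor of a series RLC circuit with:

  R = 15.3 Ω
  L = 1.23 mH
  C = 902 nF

Step 1 — Angular frequency: ω = 2π·f = 2π·3890 = 2.444e+04 rad/s.
Step 2 — Component impedances:
  R: Z = R = 15.3 Ω
  L: Z = jωL = j·2.444e+04·0.00123 = 0 + j30.06 Ω
  C: Z = 1/(jωC) = -j/(ω·C) = 0 - j45.36 Ω
Step 3 — Series combination: Z_total = R + L + C = 15.3 - j15.3 Ω = 21.63∠-45.0° Ω.
Step 4 — Power factor: PF = cos(φ) = Re(Z)/|Z| = 15.3/21.635 = 0.7072.
Step 5 — Type: Im(Z) = -15.3 ⇒ leading (phase φ = -45.0°).

PF = 0.7072 (leading, φ = -45.0°)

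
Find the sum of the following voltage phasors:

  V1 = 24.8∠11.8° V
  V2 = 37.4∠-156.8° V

Step 1 — Convert each phasor to rectangular form:
  V1 = 24.8·(cos(11.8°) + j·sin(11.8°)) = 24.28 + j5.072 V
  V2 = 37.4·(cos(-156.8°) + j·sin(-156.8°)) = -34.38 - j14.73 V
Step 2 — Sum components: V_total = -10.1 - j9.662 V.
Step 3 — Convert to polar: |V_total| = 13.98 V, ∠V_total = -136.3°.

V_total = 13.98∠-136.3° V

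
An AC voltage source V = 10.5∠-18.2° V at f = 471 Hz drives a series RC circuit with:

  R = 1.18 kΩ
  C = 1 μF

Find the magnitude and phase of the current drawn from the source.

Step 1 — Angular frequency: ω = 2π·f = 2π·471 = 2959 rad/s.
Step 2 — Component impedances:
  R: Z = R = 1180 Ω
  C: Z = 1/(jωC) = -j/(ω·C) = 0 - j337.9 Ω
Step 3 — Series combination: Z_total = R + C = 1180 - j337.9 Ω = 1227∠-16.0° Ω.
Step 4 — Source phasor: V = 10.5∠-18.2° V = 9.975 - j3.28 V.
Step 5 — Ohm's law: I = V / Z_total = (9.975 - j3.28) / (1180 - j337.9) = 0.008548 - j0.0003314 A.
Step 6 — Convert to polar: |I| = 0.008554 A, ∠I = -2.2°.

I = 0.008554∠-2.2° A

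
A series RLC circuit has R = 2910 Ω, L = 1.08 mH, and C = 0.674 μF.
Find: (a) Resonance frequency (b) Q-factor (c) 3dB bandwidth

Step 1 — Resonance: ω₀ = 1/√(LC) = 1/√(0.00108·6.74e-07) = 3.706e+04 rad/s.
Step 2 — f₀ = ω₀/(2π) = 5899 Hz.
Step 3 — Series Q: Q = ω₀L/R = 3.706e+04·0.00108/2910 = 0.01376.
Step 4 — Bandwidth: Δω = ω₀/Q = 2.694e+06 rad/s; BW = Δω/(2π) = 4.288e+05 Hz.

(a) f₀ = 5899 Hz  (b) Q = 0.01376  (c) BW = 4.288e+05 Hz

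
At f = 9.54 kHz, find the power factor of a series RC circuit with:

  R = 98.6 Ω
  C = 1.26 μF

Step 1 — Angular frequency: ω = 2π·f = 2π·9540 = 5.994e+04 rad/s.
Step 2 — Component impedances:
  R: Z = R = 98.6 Ω
  C: Z = 1/(jωC) = -j/(ω·C) = 0 - j13.24 Ω
Step 3 — Series combination: Z_total = R + C = 98.6 - j13.24 Ω = 99.49∠-7.6° Ω.
Step 4 — Power factor: PF = cos(φ) = Re(Z)/|Z| = 98.6/99.49 = 0.9911.
Step 5 — Type: Im(Z) = -13.24 ⇒ leading (phase φ = -7.6°).

PF = 0.9911 (leading, φ = -7.6°)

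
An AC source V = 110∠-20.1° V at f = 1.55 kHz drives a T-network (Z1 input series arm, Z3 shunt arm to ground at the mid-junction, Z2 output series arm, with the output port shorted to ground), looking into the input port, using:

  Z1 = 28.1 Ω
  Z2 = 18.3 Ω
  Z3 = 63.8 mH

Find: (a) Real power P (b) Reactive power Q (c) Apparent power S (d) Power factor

Step 1 — Angular frequency: ω = 2π·f = 2π·1550 = 9739 rad/s.
Step 2 — Component impedances:
  Z1: Z = R = 28.1 Ω
  Z2: Z = R = 18.3 Ω
  Z3: Z = jωL = j·9739·0.0638 = 0 + j621.3 Ω
Step 3 — With the output port shorted to ground, the output series arm Z2 runs from the junction to ground; the shunt arm Z3 also runs from the junction to ground. They appear in parallel: Z3 || Z2 = 18.28 + j0.5385 Ω.
Step 4 — Series with input arm Z1: Z_in = Z1 + (Z3 || Z2) = 46.38 + j0.5385 Ω = 46.39∠0.7° Ω.
Step 5 — Source phasor: V = 110∠-20.1° V = 103.3 - j37.8 V.
Step 6 — Current: I = V / Z = 2.217 - j0.8407 A = 2.371∠-20.8° A.
Step 7 — Complex power: S = V·I* = 260.8 + j3.028 VA.
Step 8 — Real power: P = Re(S) = 260.8 W.
Step 9 — Reactive power: Q = Im(S) = 3.028 VAR.
Step 10 — Apparent power: |S| = 260.8 VA.
Step 11 — Power factor: PF = P/|S| = 0.9999 (lagging).

(a) P = 260.8 W  (b) Q = 3.028 VAR  (c) S = 260.8 VA  (d) PF = 0.9999 (lagging)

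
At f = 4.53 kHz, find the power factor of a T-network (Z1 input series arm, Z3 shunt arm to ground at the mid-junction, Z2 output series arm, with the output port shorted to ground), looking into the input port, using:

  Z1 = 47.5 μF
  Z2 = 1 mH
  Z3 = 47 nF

Step 1 — Angular frequency: ω = 2π·f = 2π·4530 = 2.846e+04 rad/s.
Step 2 — Component impedances:
  Z1: Z = 1/(jωC) = -j/(ω·C) = 0 - j0.7397 Ω
  Z2: Z = jωL = j·2.846e+04·0.001 = 0 + j28.46 Ω
  Z3: Z = 1/(jωC) = -j/(ω·C) = 0 - j747.5 Ω
Step 3 — With the output port shorted to ground, the output series arm Z2 runs from the junction to ground; the shunt arm Z3 also runs from the junction to ground. They appear in parallel: Z3 || Z2 = 0 + j29.59 Ω.
Step 4 — Series with input arm Z1: Z_in = Z1 + (Z3 || Z2) = 0 + j28.85 Ω = 28.85∠90.0° Ω.
Step 5 — Power factor: PF = cos(φ) = Re(Z)/|Z| = 0/28.85 = 0.
Step 6 — Type: Im(Z) = 28.85 ⇒ lagging (phase φ = 90.0°).

PF = 0 (lagging, φ = 90.0°)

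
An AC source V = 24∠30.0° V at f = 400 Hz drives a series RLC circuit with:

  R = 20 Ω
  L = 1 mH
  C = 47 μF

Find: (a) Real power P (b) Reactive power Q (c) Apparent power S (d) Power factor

Step 1 — Angular frequency: ω = 2π·f = 2π·400 = 2513 rad/s.
Step 2 — Component impedances:
  R: Z = R = 20 Ω
  L: Z = jωL = j·2513·0.001 = 0 + j2.513 Ω
  C: Z = 1/(jωC) = -j/(ω·C) = 0 - j8.466 Ω
Step 3 — Series combination: Z_total = R + L + C = 20 - j5.952 Ω = 20.87∠-16.6° Ω.
Step 4 — Source phasor: V = 24∠30.0° V = 20.78 + j12 V.
Step 5 — Current: I = V / Z = 0.7906 + j0.8353 A = 1.15∠46.6° A.
Step 6 — Complex power: S = V·I* = 26.46 - j7.874 VA.
Step 7 — Real power: P = Re(S) = 26.46 W.
Step 8 — Reactive power: Q = Im(S) = -7.874 VAR.
Step 9 — Apparent power: |S| = 27.6 VA.
Step 10 — Power factor: PF = P/|S| = 0.9585 (leading).

(a) P = 26.46 W  (b) Q = -7.874 VAR  (c) S = 27.6 VA  (d) PF = 0.9585 (leading)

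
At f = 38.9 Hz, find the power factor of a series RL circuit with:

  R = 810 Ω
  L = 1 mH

Step 1 — Angular frequency: ω = 2π·f = 2π·38.9 = 244.4 rad/s.
Step 2 — Component impedances:
  R: Z = R = 810 Ω
  L: Z = jωL = j·244.4·0.001 = 0 + j0.2444 Ω
Step 3 — Series combination: Z_total = R + L = 810 + j0.2444 Ω = 810∠0.0° Ω.
Step 4 — Power factor: PF = cos(φ) = Re(Z)/|Z| = 810/810 = 1.
Step 5 — Type: Im(Z) = 0.2444 ⇒ lagging (phase φ = 0.0°).

PF = 1 (lagging, φ = 0.0°)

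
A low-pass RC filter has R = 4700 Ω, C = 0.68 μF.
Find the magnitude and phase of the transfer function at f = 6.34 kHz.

Step 1 — Angular frequency: ω = 2π·6340 = 3.984e+04 rad/s.
Step 2 — Transfer function: H(jω) = 1/(1 + jωRC).
Step 3 — Denominator: 1 + jωRC = 1 + j·3.984e+04·4700·6.8e-07 = 1 + j127.3.
Step 4 — H = 6.169e-05 - j0.007854.
Step 5 — Magnitude: |H| = 0.007854 (-42.1 dB); phase: φ = -89.5°.

|H| = 0.007854 (-42.1 dB), φ = -89.5°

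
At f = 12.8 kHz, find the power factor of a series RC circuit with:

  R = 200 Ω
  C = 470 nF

Step 1 — Angular frequency: ω = 2π·f = 2π·1.28e+04 = 8.042e+04 rad/s.
Step 2 — Component impedances:
  R: Z = R = 200 Ω
  C: Z = 1/(jωC) = -j/(ω·C) = 0 - j26.46 Ω
Step 3 — Series combination: Z_total = R + C = 200 - j26.46 Ω = 201.7∠-7.5° Ω.
Step 4 — Power factor: PF = cos(φ) = Re(Z)/|Z| = 200/201.74 = 0.9914.
Step 5 — Type: Im(Z) = -26.46 ⇒ leading (phase φ = -7.5°).

PF = 0.9914 (leading, φ = -7.5°)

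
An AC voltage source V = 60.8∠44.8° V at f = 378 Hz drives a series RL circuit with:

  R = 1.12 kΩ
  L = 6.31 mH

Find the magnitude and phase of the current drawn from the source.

Step 1 — Angular frequency: ω = 2π·f = 2π·378 = 2375 rad/s.
Step 2 — Component impedances:
  R: Z = R = 1120 Ω
  L: Z = jωL = j·2375·0.00631 = 0 + j14.99 Ω
Step 3 — Series combination: Z_total = R + L = 1120 + j14.99 Ω = 1120∠0.8° Ω.
Step 4 — Source phasor: V = 60.8∠44.8° V = 43.14 + j42.84 V.
Step 5 — Ohm's law: I = V / Z_total = (43.14 + j42.84) / (1120 + j14.99) = 0.03902 + j0.03773 A.
Step 6 — Convert to polar: |I| = 0.05428 A, ∠I = 44.0°.

I = 0.05428∠44.0° A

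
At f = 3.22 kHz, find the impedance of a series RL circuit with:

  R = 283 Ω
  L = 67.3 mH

Step 1 — Angular frequency: ω = 2π·f = 2π·3220 = 2.023e+04 rad/s.
Step 2 — Component impedances:
  R: Z = R = 283 Ω
  L: Z = jωL = j·2.023e+04·0.0673 = 0 + j1362 Ω
Step 3 — Series combination: Z_total = R + L = 283 + j1362 Ω = 1391∠78.3° Ω.

Z = 283 + j1362 Ω = 1391∠78.3° Ω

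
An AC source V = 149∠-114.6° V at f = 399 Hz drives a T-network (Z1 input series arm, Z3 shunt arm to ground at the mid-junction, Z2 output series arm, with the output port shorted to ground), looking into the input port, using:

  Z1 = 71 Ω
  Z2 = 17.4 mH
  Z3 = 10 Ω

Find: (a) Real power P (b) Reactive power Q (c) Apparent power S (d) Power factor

Step 1 — Angular frequency: ω = 2π·f = 2π·399 = 2507 rad/s.
Step 2 — Component impedances:
  Z1: Z = R = 71 Ω
  Z2: Z = jωL = j·2507·0.0174 = 0 + j43.62 Ω
  Z3: Z = R = 10 Ω
Step 3 — With the output port shorted to ground, the output series arm Z2 runs from the junction to ground; the shunt arm Z3 also runs from the junction to ground. They appear in parallel: Z3 || Z2 = 9.501 + j2.178 Ω.
Step 4 — Series with input arm Z1: Z_in = Z1 + (Z3 || Z2) = 80.5 + j2.178 Ω = 80.53∠1.5° Ω.
Step 5 — Source phasor: V = 149∠-114.6° V = -62.03 - j135.5 V.
Step 6 — Current: I = V / Z = -0.8154 - j1.661 A = 1.85∠-116.1° A.
Step 7 — Complex power: S = V·I* = 275.6 + j7.456 VA.
Step 8 — Real power: P = Re(S) = 275.6 W.
Step 9 — Reactive power: Q = Im(S) = 7.456 VAR.
Step 10 — Apparent power: |S| = 275.7 VA.
Step 11 — Power factor: PF = P/|S| = 0.9996 (lagging).

(a) P = 275.6 W  (b) Q = 7.456 VAR  (c) S = 275.7 VA  (d) PF = 0.9996 (lagging)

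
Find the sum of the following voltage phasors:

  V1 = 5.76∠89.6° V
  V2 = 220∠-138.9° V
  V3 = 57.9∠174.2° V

Step 1 — Convert each phasor to rectangular form:
  V1 = 5.76·(cos(89.6°) + j·sin(89.6°)) = 0.04021 + j5.76 V
  V2 = 220·(cos(-138.9°) + j·sin(-138.9°)) = -165.8 - j144.6 V
  V3 = 57.9·(cos(174.2°) + j·sin(174.2°)) = -57.6 + j5.851 V
Step 2 — Sum components: V_total = -223.3 - j133 V.
Step 3 — Convert to polar: |V_total| = 260 V, ∠V_total = -149.2°.

V_total = 260∠-149.2° V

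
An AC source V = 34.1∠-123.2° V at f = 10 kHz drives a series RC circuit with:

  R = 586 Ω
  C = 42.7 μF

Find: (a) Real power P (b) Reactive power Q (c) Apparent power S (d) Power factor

Step 1 — Angular frequency: ω = 2π·f = 2π·1e+04 = 6.283e+04 rad/s.
Step 2 — Component impedances:
  R: Z = R = 586 Ω
  C: Z = 1/(jωC) = -j/(ω·C) = 0 - j0.3727 Ω
Step 3 — Series combination: Z_total = R + C = 586 - j0.3727 Ω = 586∠-0.0° Ω.
Step 4 — Source phasor: V = 34.1∠-123.2° V = -18.67 - j28.53 V.
Step 5 — Current: I = V / Z = -0.03183 - j0.04871 A = 0.05819∠-123.2° A.
Step 6 — Complex power: S = V·I* = 1.984 - j0.001262 VA.
Step 7 — Real power: P = Re(S) = 1.984 W.
Step 8 — Reactive power: Q = Im(S) = -0.001262 VAR.
Step 9 — Apparent power: |S| = 1.984 VA.
Step 10 — Power factor: PF = P/|S| = 1 (leading).

(a) P = 1.984 W  (b) Q = -0.001262 VAR  (c) S = 1.984 VA  (d) PF = 1 (leading)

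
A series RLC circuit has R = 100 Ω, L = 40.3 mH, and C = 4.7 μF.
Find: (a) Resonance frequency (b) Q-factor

Step 1 — Resonance condition Im(Z)=0 gives ω₀ = 1/√(LC).
Step 2 — ω₀ = 1/√(0.0403·4.7e-06) = 2298 rad/s.
Step 3 — f₀ = ω₀/(2π) = 365.7 Hz.
Step 4 — Series Q: Q = ω₀L/R = 2298·0.0403/100 = 0.926.

(a) f₀ = 365.7 Hz  (b) Q = 0.926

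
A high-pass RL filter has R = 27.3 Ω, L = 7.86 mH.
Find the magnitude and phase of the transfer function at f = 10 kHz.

Step 1 — Angular frequency: ω = 2π·1e+04 = 6.283e+04 rad/s.
Step 2 — Transfer function: H(jω) = jωL/(R + jωL).
Step 3 — Numerator jωL = j·493.9; denominator R + jωL = 27.3 + j493.9.
Step 4 — H = 0.997 + j0.05511.
Step 5 — Magnitude: |H| = 0.9985 (-0.0 dB); phase: φ = 3.2°.

|H| = 0.9985 (-0.0 dB), φ = 3.2°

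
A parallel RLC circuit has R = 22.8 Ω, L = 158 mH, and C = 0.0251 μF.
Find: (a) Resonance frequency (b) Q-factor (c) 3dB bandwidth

Step 1 — Resonance: ω₀ = 1/√(LC) = 1/√(0.158·2.51e-08) = 1.588e+04 rad/s.
Step 2 — f₀ = ω₀/(2π) = 2527 Hz.
Step 3 — Parallel Q: Q = R/(ω₀L) = 22.8/(1.588e+04·0.158) = 0.009087.
Step 4 — Bandwidth: Δω = ω₀/Q = 1.747e+06 rad/s; BW = Δω/(2π) = 2.781e+05 Hz.

(a) f₀ = 2527 Hz  (b) Q = 0.009087  (c) BW = 2.781e+05 Hz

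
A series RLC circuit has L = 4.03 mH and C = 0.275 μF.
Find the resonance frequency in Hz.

Step 1 — Resonance condition Im(Z)=0 gives ω₀ = 1/√(LC).
Step 2 — ω₀ = 1/√(0.00403·2.75e-07) = 3.004e+04 rad/s.
Step 3 — f₀ = ω₀/(2π) = 4781 Hz.

f₀ = 4781 Hz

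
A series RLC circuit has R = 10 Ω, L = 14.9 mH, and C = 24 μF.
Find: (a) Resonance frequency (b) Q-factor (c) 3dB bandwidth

Step 1 — Resonance: ω₀ = 1/√(LC) = 1/√(0.0149·2.4e-05) = 1672 rad/s.
Step 2 — f₀ = ω₀/(2π) = 266.1 Hz.
Step 3 — Series Q: Q = ω₀L/R = 1672·0.0149/10 = 2.492.
Step 4 — Bandwidth: Δω = ω₀/Q = 671.1 rad/s; BW = Δω/(2π) = 106.8 Hz.

(a) f₀ = 266.1 Hz  (b) Q = 2.492  (c) BW = 106.8 Hz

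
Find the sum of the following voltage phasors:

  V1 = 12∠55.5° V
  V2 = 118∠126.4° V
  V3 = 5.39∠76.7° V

Step 1 — Convert each phasor to rectangular form:
  V1 = 12·(cos(55.5°) + j·sin(55.5°)) = 6.797 + j9.89 V
  V2 = 118·(cos(126.4°) + j·sin(126.4°)) = -70.02 + j94.98 V
  V3 = 5.39·(cos(76.7°) + j·sin(76.7°)) = 1.24 + j5.245 V
Step 2 — Sum components: V_total = -61.99 + j110.1 V.
Step 3 — Convert to polar: |V_total| = 126.4 V, ∠V_total = 119.4°.

V_total = 126.4∠119.4° V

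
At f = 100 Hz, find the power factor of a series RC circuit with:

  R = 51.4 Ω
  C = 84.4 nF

Step 1 — Angular frequency: ω = 2π·f = 2π·100 = 628.3 rad/s.
Step 2 — Component impedances:
  R: Z = R = 51.4 Ω
  C: Z = 1/(jωC) = -j/(ω·C) = 0 - j1.886e+04 Ω
Step 3 — Series combination: Z_total = R + C = 51.4 - j1.886e+04 Ω = 1.886e+04∠-89.8° Ω.
Step 4 — Power factor: PF = cos(φ) = Re(Z)/|Z| = 51.4/18857 = 0.002726.
Step 5 — Type: Im(Z) = -1.886e+04 ⇒ leading (phase φ = -89.8°).

PF = 0.002726 (leading, φ = -89.8°)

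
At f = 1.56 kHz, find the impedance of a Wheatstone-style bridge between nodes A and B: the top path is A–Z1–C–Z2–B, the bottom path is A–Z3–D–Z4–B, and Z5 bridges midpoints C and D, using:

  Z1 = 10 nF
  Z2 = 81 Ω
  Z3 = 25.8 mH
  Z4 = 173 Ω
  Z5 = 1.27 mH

Step 1 — Angular frequency: ω = 2π·f = 2π·1560 = 9802 rad/s.
Step 2 — Component impedances:
  Z1: Z = 1/(jωC) = -j/(ω·C) = 0 - j1.02e+04 Ω
  Z2: Z = R = 81 Ω
  Z3: Z = jωL = j·9802·0.0258 = 0 + j252.9 Ω
  Z4: Z = R = 173 Ω
  Z5: Z = jωL = j·9802·0.00127 = 0 + j12.45 Ω
Step 3 — Bridge requires nodal analysis (the Z5 bridge couples midpoints C and D, so the two paths cannot be reduced to a simple series/parallel combination). Setting node B to ground and injecting 1 A at node A, the 3-node admittance system at A, C, D solves to V_A = Z_AB = 55.47 + j265.5 Ω = 271.3∠78.2° Ω.

Z = 55.47 + j265.5 Ω = 271.3∠78.2° Ω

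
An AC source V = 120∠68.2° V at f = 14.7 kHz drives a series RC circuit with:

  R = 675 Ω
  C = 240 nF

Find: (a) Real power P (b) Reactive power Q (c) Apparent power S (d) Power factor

Step 1 — Angular frequency: ω = 2π·f = 2π·1.47e+04 = 9.236e+04 rad/s.
Step 2 — Component impedances:
  R: Z = R = 675 Ω
  C: Z = 1/(jωC) = -j/(ω·C) = 0 - j45.11 Ω
Step 3 — Series combination: Z_total = R + C = 675 - j45.11 Ω = 676.5∠-3.8° Ω.
Step 4 — Source phasor: V = 120∠68.2° V = 44.56 + j111.4 V.
Step 5 — Current: I = V / Z = 0.05474 + j0.1687 A = 0.1774∠72.0° A.
Step 6 — Complex power: S = V·I* = 21.24 - j1.419 VA.
Step 7 — Real power: P = Re(S) = 21.24 W.
Step 8 — Reactive power: Q = Im(S) = -1.419 VAR.
Step 9 — Apparent power: |S| = 21.29 VA.
Step 10 — Power factor: PF = P/|S| = 0.9978 (leading).

(a) P = 21.24 W  (b) Q = -1.419 VAR  (c) S = 21.29 VA  (d) PF = 0.9978 (leading)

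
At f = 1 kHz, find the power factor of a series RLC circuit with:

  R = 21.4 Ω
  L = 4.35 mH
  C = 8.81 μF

Step 1 — Angular frequency: ω = 2π·f = 2π·1000 = 6283 rad/s.
Step 2 — Component impedances:
  R: Z = R = 21.4 Ω
  L: Z = jωL = j·6283·0.00435 = 0 + j27.33 Ω
  C: Z = 1/(jωC) = -j/(ω·C) = 0 - j18.07 Ω
Step 3 — Series combination: Z_total = R + L + C = 21.4 + j9.267 Ω = 23.32∠23.4° Ω.
Step 4 — Power factor: PF = cos(φ) = Re(Z)/|Z| = 21.4/23.32 = 0.9177.
Step 5 — Type: Im(Z) = 9.267 ⇒ lagging (phase φ = 23.4°).

PF = 0.9177 (lagging, φ = 23.4°)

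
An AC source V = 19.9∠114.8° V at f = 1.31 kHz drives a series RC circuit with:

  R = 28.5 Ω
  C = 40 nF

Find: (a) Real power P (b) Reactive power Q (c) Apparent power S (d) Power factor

Step 1 — Angular frequency: ω = 2π·f = 2π·1310 = 8231 rad/s.
Step 2 — Component impedances:
  R: Z = R = 28.5 Ω
  C: Z = 1/(jωC) = -j/(ω·C) = 0 - j3037 Ω
Step 3 — Series combination: Z_total = R + C = 28.5 - j3037 Ω = 3037∠-89.5° Ω.
Step 4 — Source phasor: V = 19.9∠114.8° V = -8.347 + j18.06 V.
Step 5 — Current: I = V / Z = -0.005973 - j0.002692 A = 0.006552∠-155.7° A.
Step 6 — Complex power: S = V·I* = 0.001223 - j0.1304 VA.
Step 7 — Real power: P = Re(S) = 0.001223 W.
Step 8 — Reactive power: Q = Im(S) = -0.1304 VAR.
Step 9 — Apparent power: |S| = 0.1304 VA.
Step 10 — Power factor: PF = P/|S| = 0.009383 (leading).

(a) P = 0.001223 W  (b) Q = -0.1304 VAR  (c) S = 0.1304 VA  (d) PF = 0.009383 (leading)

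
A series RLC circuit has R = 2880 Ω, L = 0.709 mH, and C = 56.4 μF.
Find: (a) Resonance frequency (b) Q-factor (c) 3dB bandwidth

Step 1 — Resonance condition Im(Z)=0 gives ω₀ = 1/√(LC).
Step 2 — ω₀ = 1/√(0.000709·5.64e-05) = 5001 rad/s.
Step 3 — f₀ = ω₀/(2π) = 795.9 Hz.
Step 4 — Series Q: Q = ω₀L/R = 5001·0.000709/2880 = 0.001231.
Step 5 — 3dB bandwidth: Δω = ω₀/Q = 4.062e+06 rad/s; BW = Δω/(2π) = 6.465e+05 Hz.

(a) f₀ = 795.9 Hz  (b) Q = 0.001231  (c) BW = 6.465e+05 Hz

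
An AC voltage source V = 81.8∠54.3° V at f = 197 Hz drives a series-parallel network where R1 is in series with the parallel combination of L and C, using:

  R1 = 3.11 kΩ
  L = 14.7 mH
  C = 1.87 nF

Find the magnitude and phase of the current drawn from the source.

Step 1 — Angular frequency: ω = 2π·f = 2π·197 = 1238 rad/s.
Step 2 — Component impedances:
  R1: Z = R = 3110 Ω
  L: Z = jωL = j·1238·0.0147 = 0 + j18.2 Ω
  C: Z = 1/(jωC) = -j/(ω·C) = 0 - j4.32e+05 Ω
Step 3 — Parallel branch: L || C = 1/(1/L + 1/C) = 0 + j18.2 Ω.
Step 4 — Series with R1: Z_total = R1 + (L || C) = 3110 + j18.2 Ω = 3110∠0.3° Ω.
Step 5 — Source phasor: V = 81.8∠54.3° V = 47.73 + j66.43 V.
Step 6 — Ohm's law: I = V / Z_total = (47.73 + j66.43) / (3110 + j18.2) = 0.01547 + j0.02127 A.
Step 7 — Convert to polar: |I| = 0.0263 A, ∠I = 54.0°.

I = 0.0263∠54.0° A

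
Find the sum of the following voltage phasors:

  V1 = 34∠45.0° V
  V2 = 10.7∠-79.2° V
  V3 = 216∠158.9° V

Step 1 — Convert each phasor to rectangular form:
  V1 = 34·(cos(45.0°) + j·sin(45.0°)) = 24.04 + j24.04 V
  V2 = 10.7·(cos(-79.2°) + j·sin(-79.2°)) = 2.005 - j10.51 V
  V3 = 216·(cos(158.9°) + j·sin(158.9°)) = -201.5 + j77.76 V
Step 2 — Sum components: V_total = -175.5 + j91.29 V.
Step 3 — Convert to polar: |V_total| = 197.8 V, ∠V_total = 152.5°.

V_total = 197.8∠152.5° V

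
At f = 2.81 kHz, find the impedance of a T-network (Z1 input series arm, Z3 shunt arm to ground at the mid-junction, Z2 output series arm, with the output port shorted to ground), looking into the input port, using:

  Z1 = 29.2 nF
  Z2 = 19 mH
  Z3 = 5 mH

Step 1 — Angular frequency: ω = 2π·f = 2π·2810 = 1.766e+04 rad/s.
Step 2 — Component impedances:
  Z1: Z = 1/(jωC) = -j/(ω·C) = 0 - j1940 Ω
  Z2: Z = jωL = j·1.766e+04·0.019 = 0 + j335.5 Ω
  Z3: Z = jωL = j·1.766e+04·0.005 = 0 + j88.28 Ω
Step 3 — With the output port shorted to ground, the output series arm Z2 runs from the junction to ground; the shunt arm Z3 also runs from the junction to ground. They appear in parallel: Z3 || Z2 = 0 + j69.89 Ω.
Step 4 — Series with input arm Z1: Z_in = Z1 + (Z3 || Z2) = 0 - j1870 Ω = 1870∠-90.0° Ω.

Z = 0 - j1870 Ω = 1870∠-90.0° Ω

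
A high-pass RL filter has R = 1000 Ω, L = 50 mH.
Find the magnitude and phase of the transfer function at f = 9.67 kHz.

Step 1 — Angular frequency: ω = 2π·9670 = 6.076e+04 rad/s.
Step 2 — Transfer function: H(jω) = jωL/(R + jωL).
Step 3 — Numerator jωL = j·3038; denominator R + jωL = 1000 + j3038.
Step 4 — H = 0.9022 + j0.297.
Step 5 — Magnitude: |H| = 0.9499 (-0.4 dB); phase: φ = 18.2°.

|H| = 0.9499 (-0.4 dB), φ = 18.2°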